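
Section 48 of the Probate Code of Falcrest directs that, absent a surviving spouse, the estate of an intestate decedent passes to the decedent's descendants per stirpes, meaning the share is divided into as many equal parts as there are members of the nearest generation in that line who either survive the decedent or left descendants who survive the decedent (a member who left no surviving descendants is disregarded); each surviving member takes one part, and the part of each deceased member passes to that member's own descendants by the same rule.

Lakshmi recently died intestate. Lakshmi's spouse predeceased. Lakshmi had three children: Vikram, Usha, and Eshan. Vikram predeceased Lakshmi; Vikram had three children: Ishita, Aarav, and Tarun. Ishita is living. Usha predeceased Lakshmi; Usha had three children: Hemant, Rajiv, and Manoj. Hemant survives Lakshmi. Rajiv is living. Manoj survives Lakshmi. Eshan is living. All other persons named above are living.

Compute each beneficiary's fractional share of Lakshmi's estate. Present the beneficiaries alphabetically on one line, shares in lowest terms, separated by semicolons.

Aarav 1/9; Eshan 1/3; Hemant 1/9; Ishita 1/9; Manoj 1/9; Rajiv 1/9; Tarun 1/9

There is no surviving spouse, so the entire estate passes to Lakshmi's descendants per stirpes.
The estate is divided into 3 equal shares of 1/3 among Vikram, Usha, Eshan.
Vikram predeceased; the 1/3 allotted to Vikram's branch passes to Vikram's issue by representation.
The 1/3 is divided into 3 equal shares of 1/9 among Ishita, Aarav, Tarun.
Ishita is living and takes 1/9.
Aarav is living and takes 1/9.
Tarun is living and takes 1/9.
Usha predeceased; the 1/3 allotted to Usha's branch passes to Usha's issue by representation.
The 1/3 is divided into 3 equal shares of 1/9 among Hemant, Rajiv, Manoj.
Hemant is living and takes 1/9.
Rajiv is living and takes 1/9.
Manoj is living and takes 1/9.
Eshan is living and takes 1/3.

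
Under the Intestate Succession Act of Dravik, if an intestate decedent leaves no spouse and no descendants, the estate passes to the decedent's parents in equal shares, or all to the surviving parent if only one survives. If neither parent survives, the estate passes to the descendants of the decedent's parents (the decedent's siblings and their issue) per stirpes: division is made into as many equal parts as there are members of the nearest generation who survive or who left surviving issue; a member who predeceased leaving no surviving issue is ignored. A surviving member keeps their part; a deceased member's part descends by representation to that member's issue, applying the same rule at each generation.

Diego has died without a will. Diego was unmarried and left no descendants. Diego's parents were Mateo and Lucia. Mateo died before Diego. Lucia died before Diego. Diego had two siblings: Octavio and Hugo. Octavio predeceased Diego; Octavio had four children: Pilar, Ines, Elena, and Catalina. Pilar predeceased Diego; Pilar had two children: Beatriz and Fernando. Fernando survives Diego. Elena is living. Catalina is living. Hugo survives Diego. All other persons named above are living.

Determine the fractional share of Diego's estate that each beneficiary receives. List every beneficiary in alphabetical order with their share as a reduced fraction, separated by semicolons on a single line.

Beatriz 1/16; Catalina 1/8; Elena 1/8; Fernando 1/16; Hugo 1/2; Ines 1/8

Neither parent survives and there are no descendants, so the estate passes to Diego's siblings and their issue per stirpes.
The estate is divided into 2 equal shares of 1/2 among Octavio, Hugo.
Octavio predeceased; the 1/2 allotted to Octavio's branch passes to Octavio's issue by representation.
The 1/2 is divided into 4 equal shares of 1/8 among Pilar, Ines, Elena, Catalina.
Pilar predeceased; the 1/8 allotted to Pilar's branch passes to Pilar's issue by representation.
The 1/8 is divided into 2 equal shares of 1/16 among Beatriz, Fernando.
Beatriz is living and takes 1/16.
Fernando is living and takes 1/16.
Ines is living and takes 1/8.
Elena is living and takes 1/8.
Catalina is living and takes 1/8.
Hugo is living and takes 1/2.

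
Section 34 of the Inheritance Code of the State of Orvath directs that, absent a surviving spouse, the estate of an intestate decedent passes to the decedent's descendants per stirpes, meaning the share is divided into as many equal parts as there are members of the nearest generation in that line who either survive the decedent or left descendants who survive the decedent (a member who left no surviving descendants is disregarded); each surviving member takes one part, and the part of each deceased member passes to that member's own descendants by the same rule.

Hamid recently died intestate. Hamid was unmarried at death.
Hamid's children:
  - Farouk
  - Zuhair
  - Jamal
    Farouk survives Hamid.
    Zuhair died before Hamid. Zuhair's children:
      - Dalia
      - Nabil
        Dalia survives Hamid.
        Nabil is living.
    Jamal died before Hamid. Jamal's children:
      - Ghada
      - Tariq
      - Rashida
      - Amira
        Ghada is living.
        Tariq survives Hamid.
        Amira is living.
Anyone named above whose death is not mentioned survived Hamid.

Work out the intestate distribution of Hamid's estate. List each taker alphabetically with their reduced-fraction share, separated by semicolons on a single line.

Amira 1/12; Dalia 1/6; Farouk 1/3; Ghada 1/12; Nabil 1/6; Rashida 1/12; Tariq 1/12

There is no surviving spouse, so the entire estate passes to Hamid's descendants per stirpes.
The estate is divided into 3 equal shares of 1/3 among Farouk, Zuhair, Jamal.
Farouk is living and takes 1/3.
Zuhair predeceased; the 1/3 allotted to Zuhair's branch passes to Zuhair's issue by representation.
The 1/3 is divided into 2 equal shares of 1/6 among Dalia, Nabil.
Dalia is living and takes 1/6.
Nabil is living and takes 1/6.
Jamal predeceased; the 1/3 allotted to Jamal's branch passes to Jamal's issue by representation.
The 1/3 is divided into 4 equal shares of 1/12 among Ghada, Tariq, Rashida, Amira.
Ghada is living and takes 1/12.
Tariq is living and takes 1/12.
Rashida is living and takes 1/12.
Amira is living and takes 1/12.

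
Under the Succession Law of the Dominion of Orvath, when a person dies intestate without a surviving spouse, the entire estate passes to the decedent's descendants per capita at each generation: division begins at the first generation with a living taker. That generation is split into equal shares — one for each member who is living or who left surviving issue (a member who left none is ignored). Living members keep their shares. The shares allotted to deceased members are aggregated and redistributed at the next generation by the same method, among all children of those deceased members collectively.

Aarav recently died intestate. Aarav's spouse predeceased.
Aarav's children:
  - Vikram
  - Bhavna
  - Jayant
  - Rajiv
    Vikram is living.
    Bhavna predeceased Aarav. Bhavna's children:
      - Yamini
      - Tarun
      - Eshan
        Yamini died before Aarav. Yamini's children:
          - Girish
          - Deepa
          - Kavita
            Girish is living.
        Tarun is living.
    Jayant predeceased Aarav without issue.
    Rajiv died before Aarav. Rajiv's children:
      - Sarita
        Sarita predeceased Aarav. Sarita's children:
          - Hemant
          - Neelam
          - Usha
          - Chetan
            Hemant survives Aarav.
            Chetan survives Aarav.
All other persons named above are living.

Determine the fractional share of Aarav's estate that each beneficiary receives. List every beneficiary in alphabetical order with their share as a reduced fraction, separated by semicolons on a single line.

Chetan 1/21; Deepa 1/21; Eshan 1/6; Girish 1/21; Hemant 1/21; Kavita 1/21; Neelam 1/21; Tarun 1/6; Usha 1/21; Vikram 1/3

There is no surviving spouse, so the entire estate passes to Aarav's descendants per capita at each generation.
At generation 1 (Vikram, Bhavna, Rajiv) there are 3 shares of (1)/3 = 1/3 each.
Living: Vikram — each takes 1/3.
Deceased: Bhavna and Rajiv. Their combined 2/3 is pooled and carried to generation 2.
At generation 2 (Yamini, Tarun, Eshan, Sarita) there are 4 shares of (2/3)/4 = 1/6 each.
Living: Tarun and Eshan — each takes 1/6.
Deceased: Yamini and Sarita. Their combined 1/3 is pooled and carried to generation 3.
At generation 3 (Girish, Deepa, Kavita, Hemant, Neelam, Usha, Chetan) there are 7 shares of (1/3)/7 = 1/21 each.
Living: Girish, Deepa, Kavita, Hemant, Neelam, Usha, and Chetan — each takes 1/21.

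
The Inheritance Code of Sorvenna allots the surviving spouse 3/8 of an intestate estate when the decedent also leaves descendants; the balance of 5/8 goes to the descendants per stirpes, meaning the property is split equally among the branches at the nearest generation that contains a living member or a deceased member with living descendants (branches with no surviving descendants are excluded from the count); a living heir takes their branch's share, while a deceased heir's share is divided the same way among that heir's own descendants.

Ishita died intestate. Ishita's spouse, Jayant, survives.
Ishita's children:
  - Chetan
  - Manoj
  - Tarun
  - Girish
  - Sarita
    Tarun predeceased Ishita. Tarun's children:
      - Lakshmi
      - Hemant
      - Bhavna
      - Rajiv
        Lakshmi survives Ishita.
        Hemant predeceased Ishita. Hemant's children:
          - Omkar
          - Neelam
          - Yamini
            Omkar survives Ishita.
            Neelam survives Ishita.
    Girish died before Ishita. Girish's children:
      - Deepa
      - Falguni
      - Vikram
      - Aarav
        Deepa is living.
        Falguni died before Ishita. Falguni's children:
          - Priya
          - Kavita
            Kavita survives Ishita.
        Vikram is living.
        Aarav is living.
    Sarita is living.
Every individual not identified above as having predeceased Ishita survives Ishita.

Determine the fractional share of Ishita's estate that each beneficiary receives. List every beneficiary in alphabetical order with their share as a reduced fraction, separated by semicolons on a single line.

Aarav 1/32; Bhavna 1/32; Chetan 1/8; Deepa 1/32; Jayant 3/8; Kavita 1/64; Lakshmi 1/32; Manoj 1/8; Neelam 1/96; Omkar 1/96; Priya 1/64; Rajiv 1/32; Sarita 1/8; Vikram 1/32; Yamini 1/96

Jayant, as surviving spouse, takes 3/8.
The remaining 5/8 passes to Ishita's descendants per stirpes.
The 5/8 is divided into 5 equal shares of 1/8 among Chetan, Manoj, Tarun, Girish, Sarita.
Chetan is living and takes 1/8.
Manoj is living and takes 1/8.
Tarun predeceased; the 1/8 allotted to Tarun's branch passes to Tarun's issue by representation.
The 1/8 is divided into 4 equal shares of 1/32 among Lakshmi, Hemant, Bhavna, Rajiv.
Lakshmi is living and takes 1/32.
Hemant predeceased; the 1/32 allotted to Hemant's branch passes to Hemant's issue by representation.
The 1/32 is divided into 3 equal shares of 1/96 among Omkar, Neelam, Yamini.
Omkar is living and takes 1/96.
Neelam is living and takes 1/96.
Yamini is living and takes 1/96.
Bhavna is living and takes 1/32.
Rajiv is living and takes 1/32.
Girish predeceased; the 1/8 allotted to Girish's branch passes to Girish's issue by representation.
The 1/8 is divided into 4 equal shares of 1/32 among Deepa, Falguni, Vikram, Aarav.
Deepa is living and takes 1/32.
Falguni predeceased; the 1/32 allotted to Falguni's branch passes to Falguni's issue by representation.
The 1/32 is divided into 2 equal shares of 1/64 among Priya, Kavita.
Priya is living and takes 1/64.
Kavita is living and takes 1/64.
Vikram is living and takes 1/32.
Aarav is living and takes 1/32.
Sarita is living and takes 1/8.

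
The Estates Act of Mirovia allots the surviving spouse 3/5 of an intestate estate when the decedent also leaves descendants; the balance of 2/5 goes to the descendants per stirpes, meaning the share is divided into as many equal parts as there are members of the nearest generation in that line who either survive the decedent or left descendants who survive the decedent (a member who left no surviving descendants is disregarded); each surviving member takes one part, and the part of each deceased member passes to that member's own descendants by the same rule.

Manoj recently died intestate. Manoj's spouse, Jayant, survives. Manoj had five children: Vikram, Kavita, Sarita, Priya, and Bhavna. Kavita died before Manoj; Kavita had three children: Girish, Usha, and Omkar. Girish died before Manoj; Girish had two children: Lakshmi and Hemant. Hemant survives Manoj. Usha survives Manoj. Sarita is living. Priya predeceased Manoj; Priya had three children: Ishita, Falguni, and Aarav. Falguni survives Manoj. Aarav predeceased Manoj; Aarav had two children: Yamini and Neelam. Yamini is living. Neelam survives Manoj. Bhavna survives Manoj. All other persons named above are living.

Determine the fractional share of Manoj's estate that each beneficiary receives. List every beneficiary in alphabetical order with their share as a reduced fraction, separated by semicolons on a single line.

Bhavna 2/25; Falguni 2/75; Hemant 1/75; Ishita 2/75; Jayant 3/5; Lakshmi 1/75; Neelam 1/75; Omkar 2/75; Sarita 2/25; Usha 2/75; Vikram 2/25; Yamini 1/75

Jayant, as surviving spouse, takes 3/5.
The remaining 2/5 passes to Manoj's descendants per stirpes.
The 2/5 is divided into 5 equal shares of 2/25 among Vikram, Kavita, Sarita, Priya, Bhavna.
Vikram is living and takes 2/25.
Kavita predeceased; the 2/25 allotted to Kavita's branch passes to Kavita's issue by representation.
The 2/25 is divided into 3 equal shares of 2/75 among Girish, Usha, Omkar.
Girish predeceased; the 2/75 allotted to Girish's branch passes to Girish's issue by representation.
The 2/75 is divided into 2 equal shares of 1/75 among Lakshmi, Hemant.
Lakshmi is living and takes 1/75.
Hemant is living and takes 1/75.
Usha is living and takes 2/75.
Omkar is living and takes 2/75.
Sarita is living and takes 2/25.
Priya predeceased; the 2/25 allotted to Priya's branch passes to Priya's issue by representation.
The 2/25 is divided into 3 equal shares of 2/75 among Ishita, Falguni, Aarav.
Ishita is living and takes 2/75.
Falguni is living and takes 2/75.
Aarav predeceased; the 2/75 allotted to Aarav's branch passes to Aarav's issue by representation.
The 2/75 is divided into 2 equal shares of 1/75 among Yamini, Neelam.
Yamini is living and takes 1/75.
Neelam is living and takes 1/75.
Bhavna is living and takes 2/25.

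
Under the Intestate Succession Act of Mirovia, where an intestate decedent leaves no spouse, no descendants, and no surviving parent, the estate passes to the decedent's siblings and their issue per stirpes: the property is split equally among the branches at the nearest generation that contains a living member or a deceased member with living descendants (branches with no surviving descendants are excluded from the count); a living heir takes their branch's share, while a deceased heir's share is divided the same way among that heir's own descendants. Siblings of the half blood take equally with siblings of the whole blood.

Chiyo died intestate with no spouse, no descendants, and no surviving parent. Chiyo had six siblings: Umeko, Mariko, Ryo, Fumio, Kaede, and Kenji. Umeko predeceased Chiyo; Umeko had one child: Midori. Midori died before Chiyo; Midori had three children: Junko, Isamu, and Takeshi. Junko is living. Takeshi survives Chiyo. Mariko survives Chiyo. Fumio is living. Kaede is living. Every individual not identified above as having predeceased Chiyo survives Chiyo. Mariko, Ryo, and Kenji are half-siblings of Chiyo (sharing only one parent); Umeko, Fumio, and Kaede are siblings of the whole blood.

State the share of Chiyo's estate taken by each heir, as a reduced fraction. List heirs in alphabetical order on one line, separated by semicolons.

No spouse, descendants, or parent survives, so the estate passes to Chiyo's siblings per stirpes.
Half-blood and whole-blood siblings take equally under the stated rule.
The estate is divided into 6 equal shares of 1/6 among Umeko, Mariko, Ryo, Fumio, Kaede, Kenji.
Umeko predeceased; the 1/6 allotted to Umeko's branch passes to Umeko's issue by representation.
Midori's line is the sole branch at this level, so the full 1/6 passes to Midori's issue by representation.
The 1/6 is divided into 3 equal shares of 1/18 among Junko, Isamu, Takeshi.
Junko is living and takes 1/18.
Isamu is living and takes 1/18.
Takeshi is living and takes 1/18.
Mariko is living and takes 1/6.
Ryo is living and takes 1/6.
Fumio is living and takes 1/6.
Kaede is living and takes 1/6.
Kenji is living and takes 1/6.

Fumio 1/6; Isamu 1/18; Junko 1/18; Kaede 1/6; Kenji 1/6; Mariko 1/6; Ryo 1/6; Takeshi 1/18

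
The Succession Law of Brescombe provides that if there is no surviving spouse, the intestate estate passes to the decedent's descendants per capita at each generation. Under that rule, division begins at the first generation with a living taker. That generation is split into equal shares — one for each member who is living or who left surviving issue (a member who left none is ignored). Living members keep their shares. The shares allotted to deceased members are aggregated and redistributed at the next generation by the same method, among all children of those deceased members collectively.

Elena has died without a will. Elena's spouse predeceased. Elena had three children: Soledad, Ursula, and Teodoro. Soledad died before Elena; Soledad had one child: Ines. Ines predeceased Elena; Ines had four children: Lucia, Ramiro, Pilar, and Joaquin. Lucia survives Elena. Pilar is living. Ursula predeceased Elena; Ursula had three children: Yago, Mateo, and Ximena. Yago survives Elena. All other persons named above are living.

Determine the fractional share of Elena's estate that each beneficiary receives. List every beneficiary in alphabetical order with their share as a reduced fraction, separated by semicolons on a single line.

There is no surviving spouse, so the entire estate passes to Elena's descendants per capita at each generation.
At generation 1 (Soledad, Ursula, Teodoro) there are 3 shares of (1)/3 = 1/3 each.
Living: Teodoro — each takes 1/3.
Deceased: Soledad and Ursula. Their combined 2/3 is pooled and carried to generation 2.
At generation 2 (Ines, Yago, Mateo, Ximena) there are 4 shares of (2/3)/4 = 1/6 each.
Living: Yago, Mateo, and Ximena — each takes 1/6.
Deceased: Ines. That 1/6 share is carried to generation 3.
At generation 3 (Lucia, Ramiro, Pilar, Joaquin) there are 4 shares of (1/6)/4 = 1/24 each.
Living: Lucia, Ramiro, Pilar, and Joaquin — each takes 1/24.

Joaquin 1/24; Lucia 1/24; Mateo 1/6; Pilar 1/24; Ramiro 1/24; Teodoro 1/3; Ximena 1/6; Yago 1/6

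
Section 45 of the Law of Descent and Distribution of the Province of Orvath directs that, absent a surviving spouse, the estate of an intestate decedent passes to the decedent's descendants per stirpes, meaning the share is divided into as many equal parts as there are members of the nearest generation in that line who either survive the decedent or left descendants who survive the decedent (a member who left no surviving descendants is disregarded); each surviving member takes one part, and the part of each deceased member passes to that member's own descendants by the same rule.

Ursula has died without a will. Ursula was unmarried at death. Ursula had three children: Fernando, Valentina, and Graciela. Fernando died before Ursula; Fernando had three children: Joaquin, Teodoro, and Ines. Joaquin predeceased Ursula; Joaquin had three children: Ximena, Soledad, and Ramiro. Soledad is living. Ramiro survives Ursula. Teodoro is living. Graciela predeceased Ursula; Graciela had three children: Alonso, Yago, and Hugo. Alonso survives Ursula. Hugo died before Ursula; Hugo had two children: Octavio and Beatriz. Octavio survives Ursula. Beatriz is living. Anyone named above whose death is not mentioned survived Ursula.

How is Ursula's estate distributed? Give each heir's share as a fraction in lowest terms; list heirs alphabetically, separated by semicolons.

There is no surviving spouse, so the entire estate passes to Ursula's descendants per stirpes.
The estate is divided into 3 equal shares of 1/3 among Fernando, Valentina, Graciela.
Fernando predeceased; the 1/3 allotted to Fernando's branch passes to Fernando's issue by representation.
The 1/3 is divided into 3 equal shares of 1/9 among Joaquin, Teodoro, Ines.
Joaquin predeceased; the 1/9 allotted to Joaquin's branch passes to Joaquin's issue by representation.
The 1/9 is divided into 3 equal shares of 1/27 among Ximena, Soledad, Ramiro.
Ximena is living and takes 1/27.
Soledad is living and takes 1/27.
Ramiro is living and takes 1/27.
Teodoro is living and takes 1/9.
Ines is living and takes 1/9.
Valentina is living and takes 1/3.
Graciela predeceased; the 1/3 allotted to Graciela's branch passes to Graciela's issue by representation.
The 1/3 is divided into 3 equal shares of 1/9 among Alonso, Yago, Hugo.
Alonso is living and takes 1/9.
Yago is living and takes 1/9.
Hugo predeceased; the 1/9 allotted to Hugo's branch passes to Hugo's issue by representation.
The 1/9 is divided into 2 equal shares of 1/18 among Octavio, Beatriz.
Octavio is living and takes 1/18.
Beatriz is living and takes 1/18.

Alonso 1/9; Beatriz 1/18; Ines 1/9; Octavio 1/18; Ramiro 1/27; Soledad 1/27; Teodoro 1/9; Valentina 1/3; Ximena 1/27; Yago 1/9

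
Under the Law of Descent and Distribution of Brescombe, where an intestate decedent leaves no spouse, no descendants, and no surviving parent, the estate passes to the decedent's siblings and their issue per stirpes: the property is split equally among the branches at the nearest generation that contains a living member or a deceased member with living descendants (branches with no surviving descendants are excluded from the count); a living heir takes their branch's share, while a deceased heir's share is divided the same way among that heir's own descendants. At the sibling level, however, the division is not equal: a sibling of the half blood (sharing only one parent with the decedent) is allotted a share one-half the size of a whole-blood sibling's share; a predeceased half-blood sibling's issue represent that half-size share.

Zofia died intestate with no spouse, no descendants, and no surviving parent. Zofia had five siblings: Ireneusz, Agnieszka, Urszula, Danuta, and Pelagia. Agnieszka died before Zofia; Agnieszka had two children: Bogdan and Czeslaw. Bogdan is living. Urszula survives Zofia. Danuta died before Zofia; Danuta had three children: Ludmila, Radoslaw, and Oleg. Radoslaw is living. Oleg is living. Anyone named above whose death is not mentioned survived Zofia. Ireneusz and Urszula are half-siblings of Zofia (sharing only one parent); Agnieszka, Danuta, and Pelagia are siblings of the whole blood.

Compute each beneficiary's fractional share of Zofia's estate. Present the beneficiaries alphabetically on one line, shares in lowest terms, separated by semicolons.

Bogdan 1/8; Czeslaw 1/8; Ireneusz 1/8; Ludmila 1/12; Oleg 1/12; Pelagia 1/4; Radoslaw 1/12; Urszula 1/8

No spouse, descendants, or parent survives, so the estate passes to Zofia's siblings per stirpes.
Half-blood siblings count for one-half the weight of whole-blood siblings at the initial division.
Dividing 1 in proportion to weights (total weight 4): Ireneusz (weight 1/2) → 1/8; Agnieszka (weight 1) → 1/4; Urszula (weight 1/2) → 1/8; Danuta (weight 1) → 1/4; Pelagia (weight 1) → 1/4.
Ireneusz is living and takes 1/8.
Agnieszka predeceased; the 1/4 allotted to Agnieszka's branch passes to Agnieszka's issue by representation.
The 1/4 is divided into 2 equal shares of 1/8 among Bogdan, Czeslaw.
Bogdan is living and takes 1/8.
Czeslaw is living and takes 1/8.
Urszula is living and takes 1/8.
Danuta predeceased; the 1/4 allotted to Danuta's branch passes to Danuta's issue by representation.
The 1/4 is divided into 3 equal shares of 1/12 among Ludmila, Radoslaw, Oleg.
Ludmila is living and takes 1/12.
Radoslaw is living and takes 1/12.
Oleg is living and takes 1/12.
Pelagia is living and takes 1/4.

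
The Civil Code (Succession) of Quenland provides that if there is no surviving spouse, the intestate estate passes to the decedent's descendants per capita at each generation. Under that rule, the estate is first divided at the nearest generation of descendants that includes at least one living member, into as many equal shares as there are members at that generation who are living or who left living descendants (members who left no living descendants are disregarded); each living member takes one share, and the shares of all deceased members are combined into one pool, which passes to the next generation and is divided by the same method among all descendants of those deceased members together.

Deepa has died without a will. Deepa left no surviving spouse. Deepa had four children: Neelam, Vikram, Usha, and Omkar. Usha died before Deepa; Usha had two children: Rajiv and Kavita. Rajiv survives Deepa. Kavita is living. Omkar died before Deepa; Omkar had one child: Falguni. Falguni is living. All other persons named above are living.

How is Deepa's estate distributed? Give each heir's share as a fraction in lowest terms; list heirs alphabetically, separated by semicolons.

There is no surviving spouse, so the entire estate passes to Deepa's descendants per capita at each generation.
At generation 1 (Neelam, Vikram, Usha, Omkar) there are 4 shares of (1)/4 = 1/4 each.
Living: Neelam and Vikram — each takes 1/4.
Deceased: Usha and Omkar. Their combined 1/2 is pooled and carried to generation 2.
At generation 2 (Rajiv, Kavita, Falguni) there are 3 shares of (1/2)/3 = 1/6 each.
Living: Rajiv, Kavita, and Falguni — each takes 1/6.

Falguni 1/6; Kavita 1/6; Neelam 1/4; Rajiv 1/6; Vikram 1/4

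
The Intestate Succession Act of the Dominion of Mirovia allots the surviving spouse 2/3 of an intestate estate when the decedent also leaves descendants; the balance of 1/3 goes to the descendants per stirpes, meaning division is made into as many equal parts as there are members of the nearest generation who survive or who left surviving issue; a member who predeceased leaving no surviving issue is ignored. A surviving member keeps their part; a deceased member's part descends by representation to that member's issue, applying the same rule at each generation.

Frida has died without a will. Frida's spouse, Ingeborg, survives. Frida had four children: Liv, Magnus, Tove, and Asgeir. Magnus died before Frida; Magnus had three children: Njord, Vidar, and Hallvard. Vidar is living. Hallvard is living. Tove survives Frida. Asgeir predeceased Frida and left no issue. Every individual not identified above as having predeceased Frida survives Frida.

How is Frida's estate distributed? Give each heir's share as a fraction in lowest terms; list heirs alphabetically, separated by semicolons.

Hallvard 1/27; Ingeborg 2/3; Liv 1/9; Njord 1/27; Tove 1/9; Vidar 1/27

Ingeborg, as surviving spouse, takes 2/3.
The remaining 1/3 passes to Frida's descendants per stirpes.
Asgeir left no surviving issue, so that branch lapses and is disregarded.
The 1/3 is divided into 3 equal shares of 1/9 among Liv, Magnus, Tove.
Liv is living and takes 1/9.
Magnus predeceased; the 1/9 allotted to Magnus's branch passes to Magnus's issue by representation.
The 1/9 is divided into 3 equal shares of 1/27 among Njord, Vidar, Hallvard.
Njord is living and takes 1/27.
Vidar is living and takes 1/27.
Hallvard is living and takes 1/27.
Tove is living and takes 1/9.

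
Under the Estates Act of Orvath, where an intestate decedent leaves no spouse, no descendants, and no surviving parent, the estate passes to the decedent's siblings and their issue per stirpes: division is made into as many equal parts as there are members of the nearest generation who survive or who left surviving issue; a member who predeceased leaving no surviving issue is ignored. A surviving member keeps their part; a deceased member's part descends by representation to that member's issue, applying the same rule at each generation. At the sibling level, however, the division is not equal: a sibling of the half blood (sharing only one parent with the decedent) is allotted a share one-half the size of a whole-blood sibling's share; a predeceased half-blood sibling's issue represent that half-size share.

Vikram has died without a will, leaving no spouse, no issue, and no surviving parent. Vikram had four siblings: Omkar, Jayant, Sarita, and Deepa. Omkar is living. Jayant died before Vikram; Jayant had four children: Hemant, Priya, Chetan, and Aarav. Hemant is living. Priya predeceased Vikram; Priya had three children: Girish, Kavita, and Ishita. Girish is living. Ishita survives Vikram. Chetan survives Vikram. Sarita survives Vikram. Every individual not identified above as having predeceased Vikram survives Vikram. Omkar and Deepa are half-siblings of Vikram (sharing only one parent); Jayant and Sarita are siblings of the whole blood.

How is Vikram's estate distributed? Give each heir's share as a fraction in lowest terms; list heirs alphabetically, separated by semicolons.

Aarav 1/12; Chetan 1/12; Deepa 1/6; Girish 1/36; Hemant 1/12; Ishita 1/36; Kavita 1/36; Omkar 1/6; Sarita 1/3

No spouse, descendants, or parent survives, so the estate passes to Vikram's siblings per stirpes.
Half-blood siblings count for one-half the weight of whole-blood siblings at the initial division.
Dividing 1 in proportion to weights (total weight 3): Omkar (weight 1/2) → 1/6; Jayant (weight 1) → 1/3; Sarita (weight 1) → 1/3; Deepa (weight 1/2) → 1/6.
Omkar is living and takes 1/6.
Jayant predeceased; the 1/3 allotted to Jayant's branch passes to Jayant's issue by representation.
The 1/3 is divided into 4 equal shares of 1/12 among Hemant, Priya, Chetan, Aarav.
Hemant is living and takes 1/12.
Priya predeceased; the 1/12 allotted to Priya's branch passes to Priya's issue by representation.
The 1/12 is divided into 3 equal shares of 1/36 among Girish, Kavita, Ishita.
Girish is living and takes 1/36.
Kavita is living and takes 1/36.
Ishita is living and takes 1/36.
Chetan is living and takes 1/12.
Aarav is living and takes 1/12.
Sarita is living and takes 1/3.
Deepa is living and takes 1/6.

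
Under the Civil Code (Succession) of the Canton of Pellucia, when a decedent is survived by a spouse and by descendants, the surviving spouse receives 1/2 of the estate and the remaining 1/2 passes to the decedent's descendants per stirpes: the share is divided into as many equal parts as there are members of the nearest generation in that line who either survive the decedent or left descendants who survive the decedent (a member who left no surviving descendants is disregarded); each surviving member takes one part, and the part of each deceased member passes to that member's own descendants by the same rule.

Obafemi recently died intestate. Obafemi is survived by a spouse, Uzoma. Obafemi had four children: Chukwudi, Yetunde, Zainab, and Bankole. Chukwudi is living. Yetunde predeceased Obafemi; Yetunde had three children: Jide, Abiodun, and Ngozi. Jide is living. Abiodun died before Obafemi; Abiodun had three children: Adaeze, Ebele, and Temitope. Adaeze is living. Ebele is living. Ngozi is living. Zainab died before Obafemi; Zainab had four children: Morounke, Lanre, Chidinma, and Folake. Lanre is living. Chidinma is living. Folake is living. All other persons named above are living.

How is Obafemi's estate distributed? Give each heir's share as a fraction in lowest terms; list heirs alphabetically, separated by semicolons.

Adaeze 1/72; Bankole 1/8; Chidinma 1/32; Chukwudi 1/8; Ebele 1/72; Folake 1/32; Jide 1/24; Lanre 1/32; Morounke 1/32; Ngozi 1/24; Temitope 1/72; Uzoma 1/2

Uzoma, as surviving spouse, takes 1/2.
The remaining 1/2 passes to Obafemi's descendants per stirpes.
The 1/2 is divided into 4 equal shares of 1/8 among Chukwudi, Yetunde, Zainab, Bankole.
Chukwudi is living and takes 1/8.
Yetunde predeceased; the 1/8 allotted to Yetunde's branch passes to Yetunde's issue by representation.
The 1/8 is divided into 3 equal shares of 1/24 among Jide, Abiodun, Ngozi.
Jide is living and takes 1/24.
Abiodun predeceased; the 1/24 allotted to Abiodun's branch passes to Abiodun's issue by representation.
The 1/24 is divided into 3 equal shares of 1/72 among Adaeze, Ebele, Temitope.
Adaeze is living and takes 1/72.
Ebele is living and takes 1/72.
Temitope is living and takes 1/72.
Ngozi is living and takes 1/24.
Zainab predeceased; the 1/8 allotted to Zainab's branch passes to Zainab's issue by representation.
The 1/8 is divided into 4 equal shares of 1/32 among Morounke, Lanre, Chidinma, Folake.
Morounke is living and takes 1/32.
Lanre is living and takes 1/32.
Chidinma is living and takes 1/32.
Folake is living and takes 1/32.
Bankole is living and takes 1/8.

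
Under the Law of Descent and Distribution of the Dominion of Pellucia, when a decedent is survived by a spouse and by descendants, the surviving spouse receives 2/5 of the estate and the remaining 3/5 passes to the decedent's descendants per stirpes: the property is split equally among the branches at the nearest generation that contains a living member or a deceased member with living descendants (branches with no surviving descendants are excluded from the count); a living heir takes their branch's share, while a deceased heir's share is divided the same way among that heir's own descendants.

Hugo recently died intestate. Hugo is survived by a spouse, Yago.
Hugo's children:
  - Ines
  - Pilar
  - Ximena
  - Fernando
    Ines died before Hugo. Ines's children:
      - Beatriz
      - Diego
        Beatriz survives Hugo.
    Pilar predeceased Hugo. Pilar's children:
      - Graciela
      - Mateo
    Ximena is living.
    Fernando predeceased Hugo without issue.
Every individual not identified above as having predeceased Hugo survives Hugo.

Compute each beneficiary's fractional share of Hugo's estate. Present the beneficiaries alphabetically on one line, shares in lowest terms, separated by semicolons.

Yago, as surviving spouse, takes 2/5.
The remaining 3/5 passes to Hugo's descendants per stirpes.
Fernando left no surviving issue, so that branch lapses and is disregarded.
The 3/5 is divided into 3 equal shares of 1/5 among Ines, Pilar, Ximena.
Ines predeceased; the 1/5 allotted to Ines's branch passes to Ines's issue by representation.
The 1/5 is divided into 2 equal shares of 1/10 among Beatriz, Diego.
Beatriz is living and takes 1/10.
Diego is living and takes 1/10.
Pilar predeceased; the 1/5 allotted to Pilar's branch passes to Pilar's issue by representation.
The 1/5 is divided into 2 equal shares of 1/10 among Graciela, Mateo.
Graciela is living and takes 1/10.
Mateo is living and takes 1/10.
Ximena is living and takes 1/5.

Beatriz 1/10; Diego 1/10; Graciela 1/10; Mateo 1/10; Ximena 1/5; Yago 2/5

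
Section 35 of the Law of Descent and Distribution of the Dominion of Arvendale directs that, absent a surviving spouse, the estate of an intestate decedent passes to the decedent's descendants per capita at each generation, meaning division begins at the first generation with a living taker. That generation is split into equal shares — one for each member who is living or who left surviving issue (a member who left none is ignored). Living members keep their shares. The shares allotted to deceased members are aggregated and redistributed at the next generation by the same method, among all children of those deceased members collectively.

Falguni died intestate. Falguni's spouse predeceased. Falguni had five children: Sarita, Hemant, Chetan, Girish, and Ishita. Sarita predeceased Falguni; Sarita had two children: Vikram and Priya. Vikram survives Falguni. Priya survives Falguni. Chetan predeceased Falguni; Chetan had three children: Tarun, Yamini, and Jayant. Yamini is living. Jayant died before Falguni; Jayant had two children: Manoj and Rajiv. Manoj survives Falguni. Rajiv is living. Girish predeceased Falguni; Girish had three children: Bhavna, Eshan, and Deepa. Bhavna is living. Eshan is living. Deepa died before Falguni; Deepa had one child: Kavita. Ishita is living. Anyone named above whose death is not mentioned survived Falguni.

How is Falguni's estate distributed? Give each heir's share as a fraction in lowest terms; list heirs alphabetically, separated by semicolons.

There is no surviving spouse, so the entire estate passes to Falguni's descendants per capita at each generation.
At generation 1 (Sarita, Hemant, Chetan, Girish, Ishita) there are 5 shares of (1)/5 = 1/5 each.
Living: Hemant and Ishita — each takes 1/5.
Deceased: Sarita, Chetan, and Girish. Their combined 3/5 is pooled and carried to generation 2.
At generation 2 (Vikram, Priya, Tarun, Yamini, Jayant, Bhavna, Eshan, Deepa) there are 8 shares of (3/5)/8 = 3/40 each.
Living: Vikram, Priya, Tarun, Yamini, Bhavna, and Eshan — each takes 3/40.
Deceased: Jayant and Deepa. Their combined 3/20 is pooled and carried to generation 3.
At generation 3 (Manoj, Rajiv, Kavita) there are 3 shares of (3/20)/3 = 1/20 each.
Living: Manoj, Rajiv, and Kavita — each takes 1/20.

Bhavna 3/40; Eshan 3/40; Hemant 1/5; Ishita 1/5; Kavita 1/20; Manoj 1/20; Priya 3/40; Rajiv 1/20; Tarun 3/40; Vikram 3/40; Yamini 3/40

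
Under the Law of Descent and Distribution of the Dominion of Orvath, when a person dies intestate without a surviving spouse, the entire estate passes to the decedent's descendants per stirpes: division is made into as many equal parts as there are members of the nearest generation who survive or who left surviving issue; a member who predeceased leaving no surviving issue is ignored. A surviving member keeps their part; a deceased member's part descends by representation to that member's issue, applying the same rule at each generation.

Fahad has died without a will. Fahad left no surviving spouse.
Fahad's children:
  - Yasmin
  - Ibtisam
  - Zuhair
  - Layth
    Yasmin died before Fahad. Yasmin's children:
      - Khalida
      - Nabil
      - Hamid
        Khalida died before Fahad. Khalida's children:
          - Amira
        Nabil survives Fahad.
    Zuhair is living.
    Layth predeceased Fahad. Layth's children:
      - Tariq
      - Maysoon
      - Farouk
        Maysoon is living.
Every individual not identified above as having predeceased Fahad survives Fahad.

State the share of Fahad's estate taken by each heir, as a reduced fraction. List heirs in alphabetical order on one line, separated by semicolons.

Amira 1/12; Farouk 1/12; Hamid 1/12; Ibtisam 1/4; Maysoon 1/12; Nabil 1/12; Tariq 1/12; Zuhair 1/4

There is no surviving spouse, so the entire estate passes to Fahad's descendants per stirpes.
The estate is divided into 4 equal shares of 1/4 among Yasmin, Ibtisam, Zuhair, Layth.
Yasmin predeceased; the 1/4 allotted to Yasmin's branch passes to Yasmin's issue by representation.
The 1/4 is divided into 3 equal shares of 1/12 among Khalida, Nabil, Hamid.
Khalida predeceased; the 1/12 allotted to Khalida's branch passes to Khalida's issue by representation.
Amira is the sole taker at this level and receives the full 1/12.
Nabil is living and takes 1/12.
Hamid is living and takes 1/12.
Ibtisam is living and takes 1/4.
Zuhair is living and takes 1/4.
Layth predeceased; the 1/4 allotted to Layth's branch passes to Layth's issue by representation.
The 1/4 is divided into 3 equal shares of 1/12 among Tariq, Maysoon, Farouk.
Tariq is living and takes 1/12.
Maysoon is living and takes 1/12.
Farouk is living and takes 1/12.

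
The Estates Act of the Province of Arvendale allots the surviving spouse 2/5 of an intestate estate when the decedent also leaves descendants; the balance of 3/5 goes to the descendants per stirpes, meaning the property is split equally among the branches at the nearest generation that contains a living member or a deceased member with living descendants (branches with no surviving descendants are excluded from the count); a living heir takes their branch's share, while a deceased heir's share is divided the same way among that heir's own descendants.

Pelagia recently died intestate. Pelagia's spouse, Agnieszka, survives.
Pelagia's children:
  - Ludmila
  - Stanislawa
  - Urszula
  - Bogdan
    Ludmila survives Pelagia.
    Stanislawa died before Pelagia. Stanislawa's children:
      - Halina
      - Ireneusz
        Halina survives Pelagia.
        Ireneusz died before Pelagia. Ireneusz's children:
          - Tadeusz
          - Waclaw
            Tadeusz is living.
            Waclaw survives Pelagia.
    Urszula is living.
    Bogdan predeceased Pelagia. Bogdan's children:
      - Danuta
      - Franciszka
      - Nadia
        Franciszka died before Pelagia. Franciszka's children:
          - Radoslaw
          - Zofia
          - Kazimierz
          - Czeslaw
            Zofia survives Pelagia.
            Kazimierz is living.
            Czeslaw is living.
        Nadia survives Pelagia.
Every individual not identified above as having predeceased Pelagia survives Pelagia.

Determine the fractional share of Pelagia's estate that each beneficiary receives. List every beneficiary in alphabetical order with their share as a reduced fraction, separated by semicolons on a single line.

Agnieszka 2/5; Czeslaw 1/80; Danuta 1/20; Halina 3/40; Kazimierz 1/80; Ludmila 3/20; Nadia 1/20; Radoslaw 1/80; Tadeusz 3/80; Urszula 3/20; Waclaw 3/80; Zofia 1/80

Agnieszka, as surviving spouse, takes 2/5.
The remaining 3/5 passes to Pelagia's descendants per stirpes.
The 3/5 is divided into 4 equal shares of 3/20 among Ludmila, Stanislawa, Urszula, Bogdan.
Ludmila is living and takes 3/20.
Stanislawa predeceased; the 3/20 allotted to Stanislawa's branch passes to Stanislawa's issue by representation.
The 3/20 is divided into 2 equal shares of 3/40 among Halina, Ireneusz.
Halina is living and takes 3/40.
Ireneusz predeceased; the 3/40 allotted to Ireneusz's branch passes to Ireneusz's issue by representation.
The 3/40 is divided into 2 equal shares of 3/80 among Tadeusz, Waclaw.
Tadeusz is living and takes 3/80.
Waclaw is living and takes 3/80.
Urszula is living and takes 3/20.
Bogdan predeceased; the 3/20 allotted to Bogdan's branch passes to Bogdan's issue by representation.
The 3/20 is divided into 3 equal shares of 1/20 among Danuta, Franciszka, Nadia.
Danuta is living and takes 1/20.
Franciszka predeceased; the 1/20 allotted to Franciszka's branch passes to Franciszka's issue by representation.
The 1/20 is divided into 4 equal shares of 1/80 among Radoslaw, Zofia, Kazimierz, Czeslaw.
Radoslaw is living and takes 1/80.
Zofia is living and takes 1/80.
Kazimierz is living and takes 1/80.
Czeslaw is living and takes 1/80.
Nadia is living and takes 1/20.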